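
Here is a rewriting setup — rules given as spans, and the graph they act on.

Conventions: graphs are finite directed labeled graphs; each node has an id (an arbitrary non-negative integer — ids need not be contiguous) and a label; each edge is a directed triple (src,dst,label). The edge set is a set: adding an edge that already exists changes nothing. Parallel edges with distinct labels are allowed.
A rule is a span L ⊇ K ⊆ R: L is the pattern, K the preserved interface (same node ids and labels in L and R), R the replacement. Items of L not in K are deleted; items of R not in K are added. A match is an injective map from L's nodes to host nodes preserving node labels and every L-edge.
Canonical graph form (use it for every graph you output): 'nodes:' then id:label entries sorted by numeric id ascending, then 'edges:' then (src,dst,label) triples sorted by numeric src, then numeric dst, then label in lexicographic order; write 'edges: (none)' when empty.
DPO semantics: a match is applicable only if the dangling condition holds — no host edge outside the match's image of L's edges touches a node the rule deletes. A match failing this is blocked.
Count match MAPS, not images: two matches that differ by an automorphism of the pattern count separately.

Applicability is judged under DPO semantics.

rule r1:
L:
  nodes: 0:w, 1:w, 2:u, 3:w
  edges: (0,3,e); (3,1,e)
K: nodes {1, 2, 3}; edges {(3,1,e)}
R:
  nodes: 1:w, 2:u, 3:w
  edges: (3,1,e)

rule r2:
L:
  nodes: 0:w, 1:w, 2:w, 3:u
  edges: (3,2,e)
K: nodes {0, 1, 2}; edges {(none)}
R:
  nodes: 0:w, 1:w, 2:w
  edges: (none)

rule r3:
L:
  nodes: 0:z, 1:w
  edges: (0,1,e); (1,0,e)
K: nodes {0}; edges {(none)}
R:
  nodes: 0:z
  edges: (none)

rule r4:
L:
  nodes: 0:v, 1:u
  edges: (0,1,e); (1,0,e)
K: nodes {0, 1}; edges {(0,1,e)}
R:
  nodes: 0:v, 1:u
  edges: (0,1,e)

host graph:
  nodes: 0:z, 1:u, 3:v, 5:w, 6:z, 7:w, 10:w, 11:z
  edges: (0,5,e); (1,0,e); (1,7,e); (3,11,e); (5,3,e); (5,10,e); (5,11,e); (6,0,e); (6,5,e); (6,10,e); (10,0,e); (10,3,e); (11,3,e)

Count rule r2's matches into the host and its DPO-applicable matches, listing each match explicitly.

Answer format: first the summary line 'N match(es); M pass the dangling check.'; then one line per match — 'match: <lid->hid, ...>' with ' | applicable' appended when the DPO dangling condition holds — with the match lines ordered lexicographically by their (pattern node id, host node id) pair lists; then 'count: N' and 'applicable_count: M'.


2 match(es); 0 pass the dangling check.
match: 0->5, 1->10, 2->7, 3->1
match: 0->10, 1->5, 2->7, 3->1
count: 2
applicable_count: 0


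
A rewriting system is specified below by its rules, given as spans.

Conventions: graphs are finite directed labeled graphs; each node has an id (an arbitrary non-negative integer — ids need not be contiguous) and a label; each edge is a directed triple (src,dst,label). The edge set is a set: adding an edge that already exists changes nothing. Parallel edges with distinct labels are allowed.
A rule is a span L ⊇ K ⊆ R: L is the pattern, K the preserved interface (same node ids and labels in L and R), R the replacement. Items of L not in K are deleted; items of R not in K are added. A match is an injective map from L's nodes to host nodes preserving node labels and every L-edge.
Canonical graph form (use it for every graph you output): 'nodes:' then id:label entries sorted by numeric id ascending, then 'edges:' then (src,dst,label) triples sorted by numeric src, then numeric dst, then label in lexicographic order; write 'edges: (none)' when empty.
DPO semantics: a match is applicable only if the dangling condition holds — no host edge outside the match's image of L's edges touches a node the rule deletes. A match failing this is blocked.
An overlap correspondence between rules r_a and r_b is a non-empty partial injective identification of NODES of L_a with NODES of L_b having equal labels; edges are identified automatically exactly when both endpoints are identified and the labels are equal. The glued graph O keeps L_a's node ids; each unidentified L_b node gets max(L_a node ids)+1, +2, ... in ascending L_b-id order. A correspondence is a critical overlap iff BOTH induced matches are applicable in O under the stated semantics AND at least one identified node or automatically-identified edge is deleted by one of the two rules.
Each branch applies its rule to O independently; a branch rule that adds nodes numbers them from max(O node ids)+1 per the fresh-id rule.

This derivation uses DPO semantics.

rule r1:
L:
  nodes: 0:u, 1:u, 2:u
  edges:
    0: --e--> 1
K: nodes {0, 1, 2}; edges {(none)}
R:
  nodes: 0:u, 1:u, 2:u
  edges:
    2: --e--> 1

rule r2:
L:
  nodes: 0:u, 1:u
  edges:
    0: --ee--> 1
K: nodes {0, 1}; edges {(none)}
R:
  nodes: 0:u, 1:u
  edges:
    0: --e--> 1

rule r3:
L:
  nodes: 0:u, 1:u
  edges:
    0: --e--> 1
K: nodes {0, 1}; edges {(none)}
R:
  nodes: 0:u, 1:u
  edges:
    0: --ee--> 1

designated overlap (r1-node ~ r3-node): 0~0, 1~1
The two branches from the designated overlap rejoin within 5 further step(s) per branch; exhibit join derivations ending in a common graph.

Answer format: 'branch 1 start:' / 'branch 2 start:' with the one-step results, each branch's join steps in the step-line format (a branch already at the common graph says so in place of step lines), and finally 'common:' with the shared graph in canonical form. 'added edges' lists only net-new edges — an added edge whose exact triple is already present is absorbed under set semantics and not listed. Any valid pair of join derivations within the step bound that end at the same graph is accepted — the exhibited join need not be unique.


branch 1 start:
nodes: 0:u, 1:u, 2:u
edges: (2,1,e)
branch 2 start:
nodes: 0:u, 1:u, 2:u
edges: (0,1,ee)
branch 1 step 1: rule r1; match: 0->2, 1->1, 2->0; deleted nodes (none); deleted edges (2,1,e); added nodes (none); added edges (0,1,e); result: nodes: 0:u, 1:u, 2:u edges: (0,1,e)
branch 2 step 1: rule r2; match: 0->0, 1->1; deleted nodes (none); deleted edges (0,1,ee); added nodes (none); added edges (0,1,e); result: nodes: 0:u, 1:u, 2:u edges: (0,1,e)
common:
nodes: 0:u, 1:u, 2:u
edges: (0,1,e)


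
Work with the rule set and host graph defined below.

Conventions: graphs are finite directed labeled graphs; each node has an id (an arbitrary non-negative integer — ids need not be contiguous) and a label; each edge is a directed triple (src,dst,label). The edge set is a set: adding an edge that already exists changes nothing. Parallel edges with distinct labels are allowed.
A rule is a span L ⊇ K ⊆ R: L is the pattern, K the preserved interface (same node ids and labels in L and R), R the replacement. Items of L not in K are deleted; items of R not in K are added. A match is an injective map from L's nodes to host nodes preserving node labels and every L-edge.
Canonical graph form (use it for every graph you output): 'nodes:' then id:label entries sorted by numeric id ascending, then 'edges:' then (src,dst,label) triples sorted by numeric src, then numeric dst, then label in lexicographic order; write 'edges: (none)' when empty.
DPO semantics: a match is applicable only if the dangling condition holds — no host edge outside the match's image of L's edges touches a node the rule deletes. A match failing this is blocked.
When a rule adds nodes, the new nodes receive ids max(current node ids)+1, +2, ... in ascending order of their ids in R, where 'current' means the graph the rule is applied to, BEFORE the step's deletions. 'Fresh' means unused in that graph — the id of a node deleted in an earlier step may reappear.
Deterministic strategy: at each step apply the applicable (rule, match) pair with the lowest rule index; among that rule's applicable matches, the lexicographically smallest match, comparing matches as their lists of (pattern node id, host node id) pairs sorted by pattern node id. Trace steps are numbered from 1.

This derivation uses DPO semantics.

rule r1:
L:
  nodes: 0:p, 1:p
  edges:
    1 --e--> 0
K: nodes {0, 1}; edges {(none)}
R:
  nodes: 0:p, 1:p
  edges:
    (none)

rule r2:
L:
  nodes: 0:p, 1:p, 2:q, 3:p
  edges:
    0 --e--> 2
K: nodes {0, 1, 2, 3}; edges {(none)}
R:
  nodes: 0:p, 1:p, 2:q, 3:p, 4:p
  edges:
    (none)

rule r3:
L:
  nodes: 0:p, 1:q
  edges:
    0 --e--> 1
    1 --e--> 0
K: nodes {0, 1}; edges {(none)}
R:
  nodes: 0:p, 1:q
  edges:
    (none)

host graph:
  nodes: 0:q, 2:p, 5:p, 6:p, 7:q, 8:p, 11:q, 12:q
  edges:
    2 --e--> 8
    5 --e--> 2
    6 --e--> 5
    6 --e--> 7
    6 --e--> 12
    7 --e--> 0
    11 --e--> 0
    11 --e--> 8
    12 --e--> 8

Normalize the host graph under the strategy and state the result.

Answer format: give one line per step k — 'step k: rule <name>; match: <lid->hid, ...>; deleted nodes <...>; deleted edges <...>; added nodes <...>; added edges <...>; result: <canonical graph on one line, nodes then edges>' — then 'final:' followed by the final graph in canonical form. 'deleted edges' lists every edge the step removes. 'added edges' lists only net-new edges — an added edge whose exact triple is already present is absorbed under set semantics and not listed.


step 1: rule r1; match: 0->2, 1->5; deleted nodes (none); deleted edges (5,2,e); added nodes (none); added edges (none); result: nodes: 0:q, 2:p, 5:p, 6:p, 7:q, 8:p, 11:q, 12:q edges: (2,8,e); (6,5,e); (6,7,e); (6,12,e); (7,0,e); (11,0,e); (11,8,e); (12,8,e)
step 2: rule r1; match: 0->5, 1->6; deleted nodes (none); deleted edges (6,5,e); added nodes (none); added edges (none); result: nodes: 0:q, 2:p, 5:p, 6:p, 7:q, 8:p, 11:q, 12:q edges: (2,8,e); (6,7,e); (6,12,e); (7,0,e); (11,0,e); (11,8,e); (12,8,e)
step 3: rule r1; match: 0->8, 1->2; deleted nodes (none); deleted edges (2,8,e); added nodes (none); added edges (none); result: nodes: 0:q, 2:p, 5:p, 6:p, 7:q, 8:p, 11:q, 12:q edges: (6,7,e); (6,12,e); (7,0,e); (11,0,e); (11,8,e); (12,8,e)
step 4: rule r2; match: 0->6, 1->2, 2->7, 3->5; deleted nodes (none); deleted edges (6,7,e); added nodes 13; added edges (none); result: nodes: 0:q, 2:p, 5:p, 6:p, 7:q, 8:p, 11:q, 12:q, 13:p edges: (6,12,e); (7,0,e); (11,0,e); (11,8,e); (12,8,e)
step 5: rule r2; match: 0->6, 1->2, 2->12, 3->5; deleted nodes (none); deleted edges (6,12,e); added nodes 14; added edges (none); result: nodes: 0:q, 2:p, 5:p, 6:p, 7:q, 8:p, 11:q, 12:q, 13:p, 14:p edges: (7,0,e); (11,0,e); (11,8,e); (12,8,e)
final:
nodes: 0:q, 2:p, 5:p, 6:p, 7:q, 8:p, 11:q, 12:q, 13:p, 14:p
edges: (7,0,e); (11,0,e); (11,8,e); (12,8,e)


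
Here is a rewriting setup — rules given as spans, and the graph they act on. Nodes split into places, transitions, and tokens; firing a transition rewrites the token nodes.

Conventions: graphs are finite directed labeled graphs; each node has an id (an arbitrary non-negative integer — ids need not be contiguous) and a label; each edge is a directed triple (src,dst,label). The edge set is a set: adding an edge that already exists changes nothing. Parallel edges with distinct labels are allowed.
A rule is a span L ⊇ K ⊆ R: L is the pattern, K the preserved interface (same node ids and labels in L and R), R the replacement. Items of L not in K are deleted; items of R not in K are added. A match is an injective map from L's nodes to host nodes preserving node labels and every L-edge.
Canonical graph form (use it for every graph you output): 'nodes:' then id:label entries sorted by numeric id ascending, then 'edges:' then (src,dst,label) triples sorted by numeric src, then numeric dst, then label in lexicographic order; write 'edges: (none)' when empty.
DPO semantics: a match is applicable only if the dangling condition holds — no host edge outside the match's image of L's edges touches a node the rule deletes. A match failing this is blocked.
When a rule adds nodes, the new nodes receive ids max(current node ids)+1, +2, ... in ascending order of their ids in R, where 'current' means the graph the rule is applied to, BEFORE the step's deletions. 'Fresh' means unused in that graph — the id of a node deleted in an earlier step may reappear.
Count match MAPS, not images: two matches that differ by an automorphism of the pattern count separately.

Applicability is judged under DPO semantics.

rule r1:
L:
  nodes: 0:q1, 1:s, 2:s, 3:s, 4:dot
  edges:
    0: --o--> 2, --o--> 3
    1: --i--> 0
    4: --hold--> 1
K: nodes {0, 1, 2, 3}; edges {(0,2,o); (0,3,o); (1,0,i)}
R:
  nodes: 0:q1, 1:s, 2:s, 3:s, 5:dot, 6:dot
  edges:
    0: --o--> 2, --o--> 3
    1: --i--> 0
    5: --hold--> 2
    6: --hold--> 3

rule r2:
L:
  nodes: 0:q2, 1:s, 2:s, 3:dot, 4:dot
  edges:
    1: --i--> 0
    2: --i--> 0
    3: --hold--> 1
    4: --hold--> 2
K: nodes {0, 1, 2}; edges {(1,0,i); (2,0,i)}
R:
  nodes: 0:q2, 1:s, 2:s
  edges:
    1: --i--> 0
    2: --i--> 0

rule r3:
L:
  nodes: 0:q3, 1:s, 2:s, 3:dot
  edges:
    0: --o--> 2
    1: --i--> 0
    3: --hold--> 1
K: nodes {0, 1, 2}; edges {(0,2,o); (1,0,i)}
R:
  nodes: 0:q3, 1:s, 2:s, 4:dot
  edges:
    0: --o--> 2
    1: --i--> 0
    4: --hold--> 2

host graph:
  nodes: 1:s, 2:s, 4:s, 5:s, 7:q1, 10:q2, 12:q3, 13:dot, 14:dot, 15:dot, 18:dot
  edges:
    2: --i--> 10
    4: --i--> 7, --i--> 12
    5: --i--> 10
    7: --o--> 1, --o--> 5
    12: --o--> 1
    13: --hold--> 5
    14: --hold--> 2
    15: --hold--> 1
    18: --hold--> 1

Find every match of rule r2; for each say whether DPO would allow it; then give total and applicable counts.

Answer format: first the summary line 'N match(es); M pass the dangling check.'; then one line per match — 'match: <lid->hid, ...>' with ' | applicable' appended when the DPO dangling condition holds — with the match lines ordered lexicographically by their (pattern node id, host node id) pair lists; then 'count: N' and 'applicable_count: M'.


2 match(es); 2 pass the dangling check.
match: 0->10, 1->2, 2->5, 3->14, 4->13 | applicable
match: 0->10, 1->5, 2->2, 3->13, 4->14 | applicable
count: 2
applicable_count: 2


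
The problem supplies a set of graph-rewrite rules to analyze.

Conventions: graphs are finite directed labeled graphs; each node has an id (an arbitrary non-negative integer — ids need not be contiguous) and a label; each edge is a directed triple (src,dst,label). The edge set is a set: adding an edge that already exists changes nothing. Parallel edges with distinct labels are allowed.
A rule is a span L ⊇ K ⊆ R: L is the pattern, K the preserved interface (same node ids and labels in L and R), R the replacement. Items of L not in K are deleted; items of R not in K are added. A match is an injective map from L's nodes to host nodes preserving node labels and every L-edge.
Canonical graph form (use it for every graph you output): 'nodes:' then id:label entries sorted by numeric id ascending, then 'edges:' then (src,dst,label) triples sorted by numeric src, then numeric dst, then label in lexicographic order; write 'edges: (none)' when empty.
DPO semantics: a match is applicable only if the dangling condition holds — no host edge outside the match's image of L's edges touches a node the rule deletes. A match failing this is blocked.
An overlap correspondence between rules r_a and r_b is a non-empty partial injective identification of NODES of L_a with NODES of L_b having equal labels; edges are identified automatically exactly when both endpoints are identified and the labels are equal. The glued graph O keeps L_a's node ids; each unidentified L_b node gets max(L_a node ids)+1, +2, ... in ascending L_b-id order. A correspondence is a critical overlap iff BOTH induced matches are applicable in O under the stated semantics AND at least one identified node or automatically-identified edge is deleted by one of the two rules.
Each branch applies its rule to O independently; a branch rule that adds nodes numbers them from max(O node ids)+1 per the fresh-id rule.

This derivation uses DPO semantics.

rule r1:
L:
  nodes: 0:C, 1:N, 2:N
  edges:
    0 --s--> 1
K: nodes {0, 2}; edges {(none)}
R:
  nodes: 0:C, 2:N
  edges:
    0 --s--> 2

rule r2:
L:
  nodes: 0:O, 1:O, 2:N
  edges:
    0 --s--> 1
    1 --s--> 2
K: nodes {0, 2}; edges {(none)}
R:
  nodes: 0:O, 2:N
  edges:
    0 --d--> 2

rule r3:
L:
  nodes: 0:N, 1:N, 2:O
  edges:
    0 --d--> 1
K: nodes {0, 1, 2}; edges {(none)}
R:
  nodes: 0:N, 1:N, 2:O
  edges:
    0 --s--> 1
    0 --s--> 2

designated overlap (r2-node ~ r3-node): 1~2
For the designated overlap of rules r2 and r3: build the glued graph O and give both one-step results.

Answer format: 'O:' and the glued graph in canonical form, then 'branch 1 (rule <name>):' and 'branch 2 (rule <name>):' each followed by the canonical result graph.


O:
nodes: 0:O, 1:O, 2:N, 3:N, 4:N
edges: (0,1,s); (1,2,s); (3,4,d)
branch 1 (rule r2):
nodes: 0:O, 2:N, 3:N, 4:N
edges: (0,2,d); (3,4,d)
branch 2 (rule r3):
nodes: 0:O, 1:O, 2:N, 3:N, 4:N
edges: (0,1,s); (1,2,s); (3,1,s); (3,4,s)


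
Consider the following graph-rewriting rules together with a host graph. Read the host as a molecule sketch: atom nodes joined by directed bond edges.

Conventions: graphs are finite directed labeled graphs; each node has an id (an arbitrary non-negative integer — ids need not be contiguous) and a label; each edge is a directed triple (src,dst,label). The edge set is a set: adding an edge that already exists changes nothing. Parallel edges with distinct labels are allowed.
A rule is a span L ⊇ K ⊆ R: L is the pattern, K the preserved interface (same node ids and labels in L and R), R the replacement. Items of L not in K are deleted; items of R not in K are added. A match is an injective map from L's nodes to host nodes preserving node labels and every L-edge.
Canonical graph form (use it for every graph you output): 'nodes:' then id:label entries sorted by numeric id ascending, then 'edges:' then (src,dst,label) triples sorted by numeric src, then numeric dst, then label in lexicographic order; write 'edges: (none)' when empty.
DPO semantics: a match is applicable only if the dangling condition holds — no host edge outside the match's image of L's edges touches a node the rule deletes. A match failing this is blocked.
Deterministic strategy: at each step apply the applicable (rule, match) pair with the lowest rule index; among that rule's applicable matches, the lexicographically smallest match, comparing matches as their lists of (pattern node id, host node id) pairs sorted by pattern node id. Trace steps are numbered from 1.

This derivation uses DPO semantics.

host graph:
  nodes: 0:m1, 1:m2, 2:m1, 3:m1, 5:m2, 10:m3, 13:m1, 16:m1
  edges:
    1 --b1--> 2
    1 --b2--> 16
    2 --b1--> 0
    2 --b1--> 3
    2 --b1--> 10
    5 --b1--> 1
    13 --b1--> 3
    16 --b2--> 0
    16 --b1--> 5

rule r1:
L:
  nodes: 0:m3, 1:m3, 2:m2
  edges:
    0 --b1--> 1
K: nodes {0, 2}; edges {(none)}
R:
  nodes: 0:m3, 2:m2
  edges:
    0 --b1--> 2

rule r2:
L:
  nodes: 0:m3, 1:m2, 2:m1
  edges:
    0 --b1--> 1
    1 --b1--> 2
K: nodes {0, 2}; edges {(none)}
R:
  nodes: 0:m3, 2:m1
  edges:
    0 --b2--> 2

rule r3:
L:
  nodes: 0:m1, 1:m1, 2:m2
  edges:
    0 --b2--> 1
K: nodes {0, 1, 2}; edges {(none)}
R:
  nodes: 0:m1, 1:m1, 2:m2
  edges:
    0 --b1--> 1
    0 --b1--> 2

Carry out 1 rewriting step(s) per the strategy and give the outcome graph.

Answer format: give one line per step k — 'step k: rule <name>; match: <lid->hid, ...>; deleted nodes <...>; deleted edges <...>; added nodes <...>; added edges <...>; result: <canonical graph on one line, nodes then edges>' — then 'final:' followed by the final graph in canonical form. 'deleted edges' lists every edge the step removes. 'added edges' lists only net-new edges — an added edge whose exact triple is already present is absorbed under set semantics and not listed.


step 1: rule r3; match: 0->16, 1->0, 2->1; deleted nodes (none); deleted edges (16,0,b2); added nodes (none); added edges (16,0,b1); (16,1,b1); result: nodes: 0:m1, 1:m2, 2:m1, 3:m1, 5:m2, 10:m3, 13:m1, 16:m1 edges: (1,2,b1); (1,16,b2); (2,0,b1); (2,3,b1); (2,10,b1); (5,1,b1); (13,3,b1); (16,0,b1); (16,1,b1); (16,5,b1)
final:
nodes: 0:m1, 1:m2, 2:m1, 3:m1, 5:m2, 10:m3, 13:m1, 16:m1
edges: (1,2,b1); (1,16,b2); (2,0,b1); (2,3,b1); (2,10,b1); (5,1,b1); (13,3,b1); (16,0,b1); (16,1,b1); (16,5,b1)


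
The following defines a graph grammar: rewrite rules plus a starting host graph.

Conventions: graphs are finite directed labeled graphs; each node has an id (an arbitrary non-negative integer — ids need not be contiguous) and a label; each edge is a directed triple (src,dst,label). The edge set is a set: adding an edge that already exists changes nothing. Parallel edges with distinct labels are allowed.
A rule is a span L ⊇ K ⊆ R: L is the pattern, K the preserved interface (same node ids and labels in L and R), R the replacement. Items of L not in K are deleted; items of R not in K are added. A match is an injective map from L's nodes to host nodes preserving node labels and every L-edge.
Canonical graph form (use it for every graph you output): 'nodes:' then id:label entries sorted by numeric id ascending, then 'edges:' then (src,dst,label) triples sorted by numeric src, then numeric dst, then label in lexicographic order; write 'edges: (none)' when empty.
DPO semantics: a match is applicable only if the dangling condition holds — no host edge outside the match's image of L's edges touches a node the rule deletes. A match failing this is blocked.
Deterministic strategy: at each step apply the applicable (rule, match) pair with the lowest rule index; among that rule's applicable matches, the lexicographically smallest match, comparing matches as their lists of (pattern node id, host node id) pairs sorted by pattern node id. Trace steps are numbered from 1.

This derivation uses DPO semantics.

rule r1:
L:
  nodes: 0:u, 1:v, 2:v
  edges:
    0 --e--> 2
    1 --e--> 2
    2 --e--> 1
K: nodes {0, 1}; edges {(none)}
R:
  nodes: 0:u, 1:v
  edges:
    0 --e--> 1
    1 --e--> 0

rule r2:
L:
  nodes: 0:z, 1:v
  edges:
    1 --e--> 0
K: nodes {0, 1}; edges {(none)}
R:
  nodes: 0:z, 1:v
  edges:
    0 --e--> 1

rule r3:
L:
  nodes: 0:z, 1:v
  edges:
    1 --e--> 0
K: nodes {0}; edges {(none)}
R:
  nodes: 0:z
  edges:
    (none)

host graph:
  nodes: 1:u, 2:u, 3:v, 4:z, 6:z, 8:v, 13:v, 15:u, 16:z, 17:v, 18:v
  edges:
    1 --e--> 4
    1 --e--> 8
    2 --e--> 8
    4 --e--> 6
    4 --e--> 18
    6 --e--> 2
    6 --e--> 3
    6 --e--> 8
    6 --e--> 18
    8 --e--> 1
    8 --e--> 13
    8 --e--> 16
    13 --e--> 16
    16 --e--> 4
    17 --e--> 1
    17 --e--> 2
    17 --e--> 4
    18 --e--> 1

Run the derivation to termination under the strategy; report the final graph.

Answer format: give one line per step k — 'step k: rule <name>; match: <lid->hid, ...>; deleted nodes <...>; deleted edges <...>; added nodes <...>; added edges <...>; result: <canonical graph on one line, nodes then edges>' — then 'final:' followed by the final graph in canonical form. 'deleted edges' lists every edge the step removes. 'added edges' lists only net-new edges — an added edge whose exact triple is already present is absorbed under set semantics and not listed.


step 1: rule r2; match: 0->4, 1->17; deleted nodes (none); deleted edges (17,4,e); added nodes (none); added edges (4,17,e); result: nodes: 1:u, 2:u, 3:v, 4:z, 6:z, 8:v, 13:v, 15:u, 16:z, 17:v, 18:v edges: (1,4,e); (1,8,e); (2,8,e); (4,6,e); (4,17,e); (4,18,e); (6,2,e); (6,3,e); (6,8,e); (6,18,e); (8,1,e); (8,13,e); (8,16,e); (13,16,e); (16,4,e); (17,1,e); (17,2,e); (18,1,e)
step 2: rule r2; match: 0->16, 1->8; deleted nodes (none); deleted edges (8,16,e); added nodes (none); added edges (16,8,e); result: nodes: 1:u, 2:u, 3:v, 4:z, 6:z, 8:v, 13:v, 15:u, 16:z, 17:v, 18:v edges: (1,4,e); (1,8,e); (2,8,e); (4,6,e); (4,17,e); (4,18,e); (6,2,e); (6,3,e); (6,8,e); (6,18,e); (8,1,e); (8,13,e); (13,16,e); (16,4,e); (16,8,e); (17,1,e); (17,2,e); (18,1,e)
step 3: rule r2; match: 0->16, 1->13; deleted nodes (none); deleted edges (13,16,e); added nodes (none); added edges (16,13,e); result: nodes: 1:u, 2:u, 3:v, 4:z, 6:z, 8:v, 13:v, 15:u, 16:z, 17:v, 18:v edges: (1,4,e); (1,8,e); (2,8,e); (4,6,e); (4,17,e); (4,18,e); (6,2,e); (6,3,e); (6,8,e); (6,18,e); (8,1,e); (8,13,e); (16,4,e); (16,8,e); (16,13,e); (17,1,e); (17,2,e); (18,1,e)
final:
nodes: 1:u, 2:u, 3:v, 4:z, 6:z, 8:v, 13:v, 15:u, 16:z, 17:v, 18:v
edges: (1,4,e); (1,8,e); (2,8,e); (4,6,e); (4,17,e); (4,18,e); (6,2,e); (6,3,e); (6,8,e); (6,18,e); (8,1,e); (8,13,e); (16,4,e); (16,8,e); (16,13,e); (17,1,e); (17,2,e); (18,1,e)


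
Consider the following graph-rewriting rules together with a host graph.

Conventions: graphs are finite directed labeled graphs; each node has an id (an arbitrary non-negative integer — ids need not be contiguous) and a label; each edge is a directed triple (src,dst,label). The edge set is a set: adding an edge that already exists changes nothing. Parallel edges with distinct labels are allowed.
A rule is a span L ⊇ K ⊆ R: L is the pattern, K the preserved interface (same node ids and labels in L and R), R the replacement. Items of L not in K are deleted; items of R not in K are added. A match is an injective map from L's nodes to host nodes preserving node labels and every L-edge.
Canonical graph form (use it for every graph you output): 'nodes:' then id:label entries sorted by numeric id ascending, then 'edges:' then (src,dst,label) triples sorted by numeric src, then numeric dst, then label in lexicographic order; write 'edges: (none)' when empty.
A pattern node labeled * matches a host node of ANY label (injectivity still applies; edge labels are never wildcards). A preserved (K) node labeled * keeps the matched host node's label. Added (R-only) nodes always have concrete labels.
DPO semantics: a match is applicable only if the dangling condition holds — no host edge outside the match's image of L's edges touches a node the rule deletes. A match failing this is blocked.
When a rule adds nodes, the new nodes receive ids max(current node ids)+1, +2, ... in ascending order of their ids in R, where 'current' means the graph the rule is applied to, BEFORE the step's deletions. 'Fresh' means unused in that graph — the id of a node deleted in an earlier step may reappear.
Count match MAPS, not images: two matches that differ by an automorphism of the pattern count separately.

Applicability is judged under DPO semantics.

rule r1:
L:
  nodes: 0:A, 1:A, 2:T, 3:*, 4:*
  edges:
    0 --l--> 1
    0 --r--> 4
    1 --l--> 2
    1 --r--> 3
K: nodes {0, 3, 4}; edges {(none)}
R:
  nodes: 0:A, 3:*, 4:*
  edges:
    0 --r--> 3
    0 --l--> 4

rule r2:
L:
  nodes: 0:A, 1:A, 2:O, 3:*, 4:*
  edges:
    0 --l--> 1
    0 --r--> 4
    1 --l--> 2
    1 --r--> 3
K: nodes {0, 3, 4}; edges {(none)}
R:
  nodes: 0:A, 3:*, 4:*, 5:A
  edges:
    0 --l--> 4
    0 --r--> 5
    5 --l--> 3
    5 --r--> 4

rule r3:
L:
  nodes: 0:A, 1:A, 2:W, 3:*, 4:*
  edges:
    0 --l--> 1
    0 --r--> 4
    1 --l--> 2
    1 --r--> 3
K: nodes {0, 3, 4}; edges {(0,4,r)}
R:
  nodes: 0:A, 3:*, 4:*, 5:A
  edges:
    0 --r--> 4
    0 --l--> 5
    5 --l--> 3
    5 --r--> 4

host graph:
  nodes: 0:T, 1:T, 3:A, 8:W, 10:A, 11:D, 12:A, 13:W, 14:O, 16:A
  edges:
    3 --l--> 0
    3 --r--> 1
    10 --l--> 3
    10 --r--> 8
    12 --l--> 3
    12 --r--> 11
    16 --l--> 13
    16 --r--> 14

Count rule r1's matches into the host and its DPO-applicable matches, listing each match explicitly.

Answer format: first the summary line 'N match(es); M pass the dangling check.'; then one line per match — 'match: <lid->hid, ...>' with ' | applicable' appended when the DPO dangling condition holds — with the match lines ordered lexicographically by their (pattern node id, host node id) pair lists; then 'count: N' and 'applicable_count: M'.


2 match(es); 0 pass the dangling check.
match: 0->10, 1->3, 2->0, 3->1, 4->8
match: 0->12, 1->3, 2->0, 3->1, 4->11
count: 2
applicable_count: 0


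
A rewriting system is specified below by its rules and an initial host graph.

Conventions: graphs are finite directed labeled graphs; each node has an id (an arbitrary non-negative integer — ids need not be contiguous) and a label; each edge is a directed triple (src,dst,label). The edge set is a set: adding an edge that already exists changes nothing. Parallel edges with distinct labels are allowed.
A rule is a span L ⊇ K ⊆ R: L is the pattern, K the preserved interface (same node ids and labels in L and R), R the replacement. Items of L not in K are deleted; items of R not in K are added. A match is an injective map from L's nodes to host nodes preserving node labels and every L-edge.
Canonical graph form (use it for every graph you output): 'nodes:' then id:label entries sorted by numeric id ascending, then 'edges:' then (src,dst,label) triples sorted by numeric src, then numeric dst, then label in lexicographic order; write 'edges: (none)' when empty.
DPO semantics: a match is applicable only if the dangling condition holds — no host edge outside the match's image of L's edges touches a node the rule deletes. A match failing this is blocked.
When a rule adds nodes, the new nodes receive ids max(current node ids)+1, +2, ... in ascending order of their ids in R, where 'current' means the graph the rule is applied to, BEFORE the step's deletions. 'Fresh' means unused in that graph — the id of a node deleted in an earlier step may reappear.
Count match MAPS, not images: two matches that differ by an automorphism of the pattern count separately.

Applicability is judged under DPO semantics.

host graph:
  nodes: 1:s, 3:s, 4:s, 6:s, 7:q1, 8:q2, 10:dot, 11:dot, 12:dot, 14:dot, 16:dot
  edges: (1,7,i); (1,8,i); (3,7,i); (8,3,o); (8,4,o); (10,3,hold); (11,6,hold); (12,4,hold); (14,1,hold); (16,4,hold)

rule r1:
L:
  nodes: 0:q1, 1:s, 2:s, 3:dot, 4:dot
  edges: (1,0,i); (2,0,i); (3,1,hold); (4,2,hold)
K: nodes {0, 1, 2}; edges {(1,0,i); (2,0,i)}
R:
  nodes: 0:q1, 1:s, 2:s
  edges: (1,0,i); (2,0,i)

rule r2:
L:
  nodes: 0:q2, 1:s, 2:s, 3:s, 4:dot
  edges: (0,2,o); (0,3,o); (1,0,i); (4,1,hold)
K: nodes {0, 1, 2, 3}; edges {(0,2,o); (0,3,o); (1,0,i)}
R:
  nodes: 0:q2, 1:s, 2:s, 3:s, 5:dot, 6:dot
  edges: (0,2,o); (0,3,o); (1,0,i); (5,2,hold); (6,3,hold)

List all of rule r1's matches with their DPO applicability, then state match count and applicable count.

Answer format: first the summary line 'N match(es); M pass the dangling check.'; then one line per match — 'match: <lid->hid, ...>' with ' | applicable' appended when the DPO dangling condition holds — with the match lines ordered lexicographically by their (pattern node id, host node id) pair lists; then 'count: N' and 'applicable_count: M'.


2 match(es); 2 pass the dangling check.
match: 0->7, 1->1, 2->3, 3->14, 4->10 | applicable
match: 0->7, 1->3, 2->1, 3->10, 4->14 | applicable
count: 2
applicable_count: 2


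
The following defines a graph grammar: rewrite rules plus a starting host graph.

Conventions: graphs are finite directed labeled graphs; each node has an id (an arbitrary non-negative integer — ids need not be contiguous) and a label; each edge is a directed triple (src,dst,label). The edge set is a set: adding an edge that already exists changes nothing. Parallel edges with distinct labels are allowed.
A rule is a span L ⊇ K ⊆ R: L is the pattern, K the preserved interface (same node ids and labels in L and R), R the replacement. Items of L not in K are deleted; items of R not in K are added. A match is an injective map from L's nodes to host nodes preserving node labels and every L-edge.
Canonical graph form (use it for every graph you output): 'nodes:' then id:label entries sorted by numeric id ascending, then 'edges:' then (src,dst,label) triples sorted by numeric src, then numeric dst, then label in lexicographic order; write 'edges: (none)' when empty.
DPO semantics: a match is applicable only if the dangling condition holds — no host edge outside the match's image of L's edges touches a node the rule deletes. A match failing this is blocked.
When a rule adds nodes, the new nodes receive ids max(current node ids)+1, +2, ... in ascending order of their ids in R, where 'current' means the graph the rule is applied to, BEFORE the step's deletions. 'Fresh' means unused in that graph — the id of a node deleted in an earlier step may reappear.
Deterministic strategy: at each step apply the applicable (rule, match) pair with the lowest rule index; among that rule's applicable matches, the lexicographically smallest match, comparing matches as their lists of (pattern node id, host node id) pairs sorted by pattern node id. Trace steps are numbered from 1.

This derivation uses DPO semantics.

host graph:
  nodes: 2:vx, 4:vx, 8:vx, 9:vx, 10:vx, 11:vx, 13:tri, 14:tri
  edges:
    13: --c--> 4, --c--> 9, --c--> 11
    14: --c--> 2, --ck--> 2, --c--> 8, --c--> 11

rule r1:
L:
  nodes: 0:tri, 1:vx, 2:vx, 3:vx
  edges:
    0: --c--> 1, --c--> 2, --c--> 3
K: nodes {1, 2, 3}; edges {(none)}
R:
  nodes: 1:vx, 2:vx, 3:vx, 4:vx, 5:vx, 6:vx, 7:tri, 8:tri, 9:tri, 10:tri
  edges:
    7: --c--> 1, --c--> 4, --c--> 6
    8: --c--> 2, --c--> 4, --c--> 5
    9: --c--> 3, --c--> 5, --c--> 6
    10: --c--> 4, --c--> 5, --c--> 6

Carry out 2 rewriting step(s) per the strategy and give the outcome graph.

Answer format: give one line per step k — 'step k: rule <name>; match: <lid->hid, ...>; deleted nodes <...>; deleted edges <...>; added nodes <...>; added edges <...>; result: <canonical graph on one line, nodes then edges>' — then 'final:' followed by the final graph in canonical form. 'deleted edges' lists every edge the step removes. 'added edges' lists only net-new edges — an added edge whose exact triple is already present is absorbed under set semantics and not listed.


step 1: rule r1; match: 0->13, 1->4, 2->9, 3->11; deleted nodes 13; deleted edges (13,4,c); (13,9,c); (13,11,c); added nodes 15, 16, 17, 18, 19, 20, 21; added edges (18,4,c); (18,15,c); (18,17,c); (19,9,c); (19,15,c); (19,16,c); (20,11,c); (20,16,c); (20,17,c); (21,15,c); (21,16,c); (21,17,c); result: nodes: 2:vx, 4:vx, 8:vx, 9:vx, 10:vx, 11:vx, 14:tri, 15:vx, 16:vx, 17:vx, 18:tri, 19:tri, 20:tri, 21:tri edges: (14,2,c); (14,2,ck); (14,8,c); (14,11,c); (18,4,c); (18,15,c); (18,17,c); (19,9,c); (19,15,c); (19,16,c); (20,11,c); (20,16,c); (20,17,c); (21,15,c); (21,16,c); (21,17,c)
step 2: rule r1; match: 0->18, 1->4, 2->15, 3->17; deleted nodes 18; deleted edges (18,4,c); (18,15,c); (18,17,c); added nodes 22, 23, 24, 25, 26, 27, 28; added edges (25,4,c); (25,22,c); (25,24,c); (26,15,c); (26,22,c); (26,23,c); (27,17,c); (27,23,c); (27,24,c); (28,22,c); (28,23,c); (28,24,c); result: nodes: 2:vx, 4:vx, 8:vx, 9:vx, 10:vx, 11:vx, 14:tri, 15:vx, 16:vx, 17:vx, 19:tri, 20:tri, 21:tri, 22:vx, 23:vx, 24:vx, 25:tri, 26:tri, 27:tri, 28:tri edges: (14,2,c); (14,2,ck); (14,8,c); (14,11,c); (19,9,c); (19,15,c); (19,16,c); (20,11,c); (20,16,c); (20,17,c); (21,15,c); (21,16,c); (21,17,c); (25,4,c); (25,22,c); (25,24,c); (26,15,c); (26,22,c); (26,23,c); (27,17,c); (27,23,c); (27,24,c); (28,22,c); (28,23,c); (28,24,c)
final:
nodes: 2:vx, 4:vx, 8:vx, 9:vx, 10:vx, 11:vx, 14:tri, 15:vx, 16:vx, 17:vx, 19:tri, 20:tri, 21:tri, 22:vx, 23:vx, 24:vx, 25:tri, 26:tri, 27:tri, 28:tri
edges: (14,2,c); (14,2,ck); (14,8,c); (14,11,c); (19,9,c); (19,15,c); (19,16,c); (20,11,c); (20,16,c); (20,17,c); (21,15,c); (21,16,c); (21,17,c); (25,4,c); (25,22,c); (25,24,c); (26,15,c); (26,22,c); (26,23,c); (27,17,c); (27,23,c); (27,24,c); (28,22,c); (28,23,c); (28,24,c)


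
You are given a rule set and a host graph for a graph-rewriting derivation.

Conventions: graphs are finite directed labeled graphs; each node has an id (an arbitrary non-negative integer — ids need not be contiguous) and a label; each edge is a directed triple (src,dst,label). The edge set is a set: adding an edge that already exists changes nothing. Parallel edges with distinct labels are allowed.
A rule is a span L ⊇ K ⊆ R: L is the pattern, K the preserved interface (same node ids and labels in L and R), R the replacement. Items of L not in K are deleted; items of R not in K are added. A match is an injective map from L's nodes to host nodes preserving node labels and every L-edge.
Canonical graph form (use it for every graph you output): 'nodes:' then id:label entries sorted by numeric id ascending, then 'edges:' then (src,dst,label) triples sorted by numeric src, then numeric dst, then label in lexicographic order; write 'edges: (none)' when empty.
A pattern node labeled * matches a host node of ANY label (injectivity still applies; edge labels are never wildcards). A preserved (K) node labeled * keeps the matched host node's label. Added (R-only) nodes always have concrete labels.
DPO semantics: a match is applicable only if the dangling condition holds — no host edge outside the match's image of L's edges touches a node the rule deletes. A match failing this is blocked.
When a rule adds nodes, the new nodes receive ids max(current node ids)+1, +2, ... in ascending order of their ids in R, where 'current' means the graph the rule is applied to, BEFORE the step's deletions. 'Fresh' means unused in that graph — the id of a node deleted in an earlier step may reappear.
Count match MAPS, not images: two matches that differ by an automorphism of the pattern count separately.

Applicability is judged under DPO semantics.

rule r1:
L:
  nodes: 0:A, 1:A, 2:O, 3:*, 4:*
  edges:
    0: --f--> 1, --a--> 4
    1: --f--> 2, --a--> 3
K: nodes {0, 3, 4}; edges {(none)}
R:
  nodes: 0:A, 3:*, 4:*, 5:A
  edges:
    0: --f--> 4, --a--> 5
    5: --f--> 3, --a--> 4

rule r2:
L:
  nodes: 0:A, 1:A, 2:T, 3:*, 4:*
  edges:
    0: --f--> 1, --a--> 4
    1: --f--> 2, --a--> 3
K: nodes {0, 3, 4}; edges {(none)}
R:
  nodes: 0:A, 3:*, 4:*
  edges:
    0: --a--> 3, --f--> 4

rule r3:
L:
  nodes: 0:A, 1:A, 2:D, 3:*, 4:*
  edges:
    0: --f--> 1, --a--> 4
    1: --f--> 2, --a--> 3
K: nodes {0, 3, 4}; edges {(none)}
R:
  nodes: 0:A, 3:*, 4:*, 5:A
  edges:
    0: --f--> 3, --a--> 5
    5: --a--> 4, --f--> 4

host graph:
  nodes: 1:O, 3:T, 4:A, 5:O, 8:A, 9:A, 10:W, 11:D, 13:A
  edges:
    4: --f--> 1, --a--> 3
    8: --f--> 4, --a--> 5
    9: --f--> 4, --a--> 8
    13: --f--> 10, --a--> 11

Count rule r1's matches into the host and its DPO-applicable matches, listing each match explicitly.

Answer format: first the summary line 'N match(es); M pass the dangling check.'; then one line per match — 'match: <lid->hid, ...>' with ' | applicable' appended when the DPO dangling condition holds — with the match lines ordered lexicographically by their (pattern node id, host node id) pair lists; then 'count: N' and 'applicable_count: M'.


2 match(es); 0 pass the dangling check.
match: 0->8, 1->4, 2->1, 3->3, 4->5
match: 0->9, 1->4, 2->1, 3->3, 4->8
count: 2
applicable_count: 0


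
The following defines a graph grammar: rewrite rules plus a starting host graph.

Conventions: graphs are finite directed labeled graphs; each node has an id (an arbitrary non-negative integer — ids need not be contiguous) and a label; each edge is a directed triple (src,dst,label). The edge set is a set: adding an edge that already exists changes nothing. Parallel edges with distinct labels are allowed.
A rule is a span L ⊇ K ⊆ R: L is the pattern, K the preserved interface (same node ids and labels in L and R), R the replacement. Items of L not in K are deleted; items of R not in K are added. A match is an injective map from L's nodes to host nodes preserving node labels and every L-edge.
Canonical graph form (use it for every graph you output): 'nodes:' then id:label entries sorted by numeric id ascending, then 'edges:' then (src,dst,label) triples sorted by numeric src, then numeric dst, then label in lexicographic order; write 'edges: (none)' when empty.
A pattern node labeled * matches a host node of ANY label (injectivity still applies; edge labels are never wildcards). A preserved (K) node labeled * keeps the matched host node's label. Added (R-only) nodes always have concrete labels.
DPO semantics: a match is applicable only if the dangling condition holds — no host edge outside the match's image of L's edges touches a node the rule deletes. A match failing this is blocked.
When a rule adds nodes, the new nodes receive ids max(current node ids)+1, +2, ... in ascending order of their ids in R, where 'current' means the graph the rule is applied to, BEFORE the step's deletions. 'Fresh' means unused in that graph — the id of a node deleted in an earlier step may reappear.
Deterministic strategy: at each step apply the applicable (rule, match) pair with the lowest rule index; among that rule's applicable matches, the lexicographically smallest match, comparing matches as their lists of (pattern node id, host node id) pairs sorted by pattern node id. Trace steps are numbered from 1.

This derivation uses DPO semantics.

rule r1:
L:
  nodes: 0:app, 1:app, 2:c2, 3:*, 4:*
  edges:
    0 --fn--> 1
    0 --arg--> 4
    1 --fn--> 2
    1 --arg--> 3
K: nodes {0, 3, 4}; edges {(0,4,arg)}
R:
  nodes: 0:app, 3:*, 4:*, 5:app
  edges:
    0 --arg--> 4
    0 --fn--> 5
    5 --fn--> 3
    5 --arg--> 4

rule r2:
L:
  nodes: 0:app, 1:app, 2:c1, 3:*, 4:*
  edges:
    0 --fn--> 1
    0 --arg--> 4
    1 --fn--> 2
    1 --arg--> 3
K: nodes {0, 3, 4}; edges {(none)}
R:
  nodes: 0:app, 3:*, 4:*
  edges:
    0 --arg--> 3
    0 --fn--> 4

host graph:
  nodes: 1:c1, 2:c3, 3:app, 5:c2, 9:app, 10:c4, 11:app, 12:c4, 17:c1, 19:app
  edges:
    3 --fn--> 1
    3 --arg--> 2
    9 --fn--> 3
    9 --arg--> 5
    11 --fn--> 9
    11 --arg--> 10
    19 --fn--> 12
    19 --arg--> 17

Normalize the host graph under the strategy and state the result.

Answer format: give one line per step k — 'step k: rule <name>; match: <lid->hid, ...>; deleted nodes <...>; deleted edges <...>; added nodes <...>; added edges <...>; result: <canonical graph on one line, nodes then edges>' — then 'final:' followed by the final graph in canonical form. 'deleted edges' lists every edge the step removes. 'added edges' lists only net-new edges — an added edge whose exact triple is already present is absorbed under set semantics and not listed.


step 1: rule r2; match: 0->9, 1->3, 2->1, 3->2, 4->5; deleted nodes 1, 3; deleted edges (3,1,fn); (3,2,arg); (9,3,fn); (9,5,arg); added nodes (none); added edges (9,2,arg); (9,5,fn); result: nodes: 2:c3, 5:c2, 9:app, 10:c4, 11:app, 12:c4, 17:c1, 19:app edges: (9,2,arg); (9,5,fn); (11,9,fn); (11,10,arg); (19,12,fn); (19,17,arg)
step 2: rule r1; match: 0->11, 1->9, 2->5, 3->2, 4->10; deleted nodes 5, 9; deleted edges (9,2,arg); (9,5,fn); (11,9,fn); added nodes 20; added edges (11,20,fn); (20,2,fn); (20,10,arg); result: nodes: 2:c3, 10:c4, 11:app, 12:c4, 17:c1, 19:app, 20:app edges: (11,10,arg); (11,20,fn); (19,12,fn); (19,17,arg); (20,2,fn); (20,10,arg)
final:
nodes: 2:c3, 10:c4, 11:app, 12:c4, 17:c1, 19:app, 20:app
edges: (11,10,arg); (11,20,fn); (19,12,fn); (19,17,arg); (20,2,fn); (20,10,arg)
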